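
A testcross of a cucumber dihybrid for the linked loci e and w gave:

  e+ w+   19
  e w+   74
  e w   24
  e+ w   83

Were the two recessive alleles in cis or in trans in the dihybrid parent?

trans

The two most frequent classes are e+ w (83) and e w+ (74); these are the parental (non-recombinant) types.
So the F1 carried e+ w on one chromosome and e w+ on the other — the recessive alleles are on opposite chromosomes (trans / repulsion).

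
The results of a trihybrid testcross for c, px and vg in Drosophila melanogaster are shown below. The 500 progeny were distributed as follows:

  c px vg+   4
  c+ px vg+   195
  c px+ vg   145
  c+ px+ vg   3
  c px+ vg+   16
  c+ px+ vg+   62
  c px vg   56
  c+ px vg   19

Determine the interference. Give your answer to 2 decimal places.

The two most frequent reciprocal classes, c+ px vg+ and c px+ vg, are the parental types, so the F1 was c+ px vg+ / c px+ vg.
The two rarest classes, c px vg+ and c+ px+ vg, are the double crossovers. Comparing them with the parentals, only the c allele has switched, so c is the middle locus and the order is vg – c – px.
vg–c: (35 + 7)/500 = 0.0840; c–px: (118 + 7)/500 = 0.2500.
Expected DCO frequency = 0.0840 × 0.2500 ≈ 0.02100; observed = 7/500 ≈ 0.01400.
Coefficient of coincidence = 0.01400/0.02100 ≈ 0.67; interference = 1 − 0.67 = 0.33.

0.33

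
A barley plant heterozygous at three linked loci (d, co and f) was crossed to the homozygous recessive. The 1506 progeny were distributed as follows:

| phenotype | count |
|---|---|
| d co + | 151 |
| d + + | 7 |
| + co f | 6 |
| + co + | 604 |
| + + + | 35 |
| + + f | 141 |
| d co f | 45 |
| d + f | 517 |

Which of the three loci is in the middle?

f

The two most frequent reciprocal classes, + co + and d + f, are the parental types, so the F1 was + co + / d + f.
The two rarest classes, + co f and d + +, are the double crossovers. Comparing them with the parentals, only the f allele has switched, so f is the middle locus and the order is d – f – co.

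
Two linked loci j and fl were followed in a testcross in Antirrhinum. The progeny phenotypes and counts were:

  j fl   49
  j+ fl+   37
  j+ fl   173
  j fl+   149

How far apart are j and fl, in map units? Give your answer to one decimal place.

21.1 map units

The two most frequent classes, j+ fl (173) and j fl+ (149), are the parental types, so the F1 was j+ fl / j fl+.
The recombinant classes are j+ fl+ and j fl: 37 + 49 = 86.
Recombination frequency = 86/408 = 0.2108 ≈ 21.1%, i.e. 21.1 map units.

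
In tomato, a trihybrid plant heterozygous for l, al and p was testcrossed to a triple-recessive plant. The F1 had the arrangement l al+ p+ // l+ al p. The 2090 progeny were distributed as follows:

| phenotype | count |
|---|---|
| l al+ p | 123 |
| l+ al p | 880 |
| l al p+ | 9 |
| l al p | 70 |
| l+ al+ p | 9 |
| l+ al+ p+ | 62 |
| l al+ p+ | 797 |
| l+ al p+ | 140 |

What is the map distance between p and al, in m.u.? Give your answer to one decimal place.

13.4 m.u.

The two rarest classes, l al p+ and l+ al+ p, are the double crossovers. Comparing them with the parentals, only the al allele has switched, so al is the middle locus and the order is p – al – l.
Crossovers in the p–al interval produce the single-crossover classes l al+ p and l+ al p+ (123 + 140 = 263) plus the double crossovers (18).
RF(p–al) = (263 + 18) / 2090 = 281/2090 = 0.1344 → 13.4 m.u.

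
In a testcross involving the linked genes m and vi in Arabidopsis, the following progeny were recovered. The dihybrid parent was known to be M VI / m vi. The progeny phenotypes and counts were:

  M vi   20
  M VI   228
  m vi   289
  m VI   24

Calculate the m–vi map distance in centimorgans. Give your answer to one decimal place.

The recombinant classes are M vi and m VI: 20 + 24 = 44.
Recombination frequency = 44/561 = 0.0784 ≈ 7.8%, i.e. 7.8 centimorgans.

7.8 centimorgans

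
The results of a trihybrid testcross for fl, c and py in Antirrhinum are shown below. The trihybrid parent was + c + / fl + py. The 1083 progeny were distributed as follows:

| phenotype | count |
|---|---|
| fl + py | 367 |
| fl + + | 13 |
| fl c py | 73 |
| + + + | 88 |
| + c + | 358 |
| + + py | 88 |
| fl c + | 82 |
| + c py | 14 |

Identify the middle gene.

The two rarest classes, + c py and fl + +, are the double crossovers. Comparing them with the parentals, only the py allele has switched, so py is the middle locus and the order is fl – py – c.

py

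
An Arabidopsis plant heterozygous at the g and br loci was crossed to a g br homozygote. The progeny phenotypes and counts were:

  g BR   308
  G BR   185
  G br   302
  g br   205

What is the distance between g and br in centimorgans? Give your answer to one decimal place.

The two most frequent classes, G br (302) and g BR (308), are the parental types, so the F1 was G br / g BR.
The recombinant classes are G BR and g br: 185 + 205 = 390.
Recombination frequency = 390/1000 = 0.3900 ≈ 39.0%, i.e. 39.0 centimorgans.

39.0 centimorgans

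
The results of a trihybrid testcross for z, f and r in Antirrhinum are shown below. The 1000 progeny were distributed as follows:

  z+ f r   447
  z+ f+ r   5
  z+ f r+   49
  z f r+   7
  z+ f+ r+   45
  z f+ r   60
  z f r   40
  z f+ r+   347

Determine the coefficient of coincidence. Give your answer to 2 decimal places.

1.02

The two most frequent reciprocal classes, z+ f r and z f+ r+, are the parental types, so the F1 was z+ f r / z f+ r+.
The two rarest classes, z+ f+ r and z f r+, are the double crossovers. Comparing them with the parentals, only the f allele has switched, so f is the middle locus and the order is z – f – r.
z–f: (85 + 12)/1000 = 0.0970; f–r: (109 + 12)/1000 = 0.1210.
Expected DCO frequency = 0.0970 × 0.1210 ≈ 0.01174; observed = 12/1000 ≈ 0.01200.
Coefficient of coincidence = 0.01200/0.01174 ≈ 1.02.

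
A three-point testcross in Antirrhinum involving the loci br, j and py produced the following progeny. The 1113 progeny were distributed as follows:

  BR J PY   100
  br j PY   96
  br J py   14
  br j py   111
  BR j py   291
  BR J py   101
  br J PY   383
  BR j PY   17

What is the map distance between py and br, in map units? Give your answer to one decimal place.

The two most frequent reciprocal classes, BR j py and br J PY, are the parental types, so the F1 was BR j py / br J PY.
The two rarest classes, BR j PY and br J py, are the double crossovers. Comparing them with the parentals, only the py allele has switched, so py is the middle locus and the order is br – py – j.
Crossovers in the br–py interval produce the single-crossover classes br j py and BR J PY (111 + 100 = 211) plus the double crossovers (31).
RF(br–py) = (211 + 31) / 1113 = 242/1113 = 0.2174 → 21.7 map units.

21.7 map units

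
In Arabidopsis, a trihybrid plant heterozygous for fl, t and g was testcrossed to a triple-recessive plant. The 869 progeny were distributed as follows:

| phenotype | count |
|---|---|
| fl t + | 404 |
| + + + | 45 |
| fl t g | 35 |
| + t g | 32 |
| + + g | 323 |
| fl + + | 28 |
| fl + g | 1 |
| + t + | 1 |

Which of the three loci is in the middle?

The two most frequent reciprocal classes, + + g and fl t +, are the parental types, so the F1 was + + g / fl t +.
The two rarest classes, fl + g and + t +, are the double crossovers. Comparing them with the parentals, only the fl allele has switched, so fl is the middle locus and the order is g – fl – t.

fl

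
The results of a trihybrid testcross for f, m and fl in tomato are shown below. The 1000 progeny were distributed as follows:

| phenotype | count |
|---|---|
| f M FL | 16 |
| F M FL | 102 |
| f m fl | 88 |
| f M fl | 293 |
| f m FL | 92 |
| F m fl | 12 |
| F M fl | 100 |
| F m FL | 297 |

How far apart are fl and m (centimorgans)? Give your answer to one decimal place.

21.8 centimorgans

The two most frequent reciprocal classes, F m FL and f M fl, are the parental types, so the F1 was F m FL / f M fl.
The two rarest classes, F m fl and f M FL, are the double crossovers. Comparing them with the parentals, only the fl allele has switched, so fl is the middle locus and the order is m – fl – f.
Crossovers in the m–fl interval produce the single-crossover classes F M FL and f m fl (102 + 88 = 190) plus the double crossovers (28).
RF(m–fl) = (190 + 28) / 1000 = 218/1000 = 0.2180 → 21.8 centimorgans.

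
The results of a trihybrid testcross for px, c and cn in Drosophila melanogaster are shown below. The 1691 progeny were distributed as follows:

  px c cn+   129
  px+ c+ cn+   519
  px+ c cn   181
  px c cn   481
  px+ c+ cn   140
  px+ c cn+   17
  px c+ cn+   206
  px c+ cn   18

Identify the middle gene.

c

The two most frequent reciprocal classes, px+ c+ cn+ and px c cn, are the parental types, so the F1 was px+ c+ cn+ / px c cn.
The two rarest classes, px+ c cn+ and px c+ cn, are the double crossovers. Comparing them with the parentals, only the c allele has switched, so c is the middle locus and the order is px – c – cn.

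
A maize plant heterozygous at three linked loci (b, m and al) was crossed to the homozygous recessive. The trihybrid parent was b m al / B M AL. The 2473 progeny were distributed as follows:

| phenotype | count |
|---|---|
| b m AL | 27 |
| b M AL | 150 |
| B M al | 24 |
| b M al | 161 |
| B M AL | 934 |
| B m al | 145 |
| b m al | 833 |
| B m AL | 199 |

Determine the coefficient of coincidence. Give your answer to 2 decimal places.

The two rarest classes, b m AL and B M al, are the double crossovers. Comparing them with the parentals, only the al allele has switched, so al is the middle locus and the order is m – al – b.
m–al: (360 + 51)/2473 = 0.1662; al–b: (295 + 51)/2473 = 0.1399.
Expected DCO frequency = 0.1662 × 0.1399 ≈ 0.02325; observed = 51/2473 ≈ 0.02062.
Coefficient of coincidence = 0.02062/0.02325 ≈ 0.89.

0.89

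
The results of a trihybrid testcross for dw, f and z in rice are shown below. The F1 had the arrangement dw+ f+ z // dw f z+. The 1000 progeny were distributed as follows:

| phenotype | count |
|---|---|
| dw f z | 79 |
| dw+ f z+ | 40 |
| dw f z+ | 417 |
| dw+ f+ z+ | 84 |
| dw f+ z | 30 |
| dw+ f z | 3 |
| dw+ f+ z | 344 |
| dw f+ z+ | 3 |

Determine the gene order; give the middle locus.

f

The two rarest classes, dw+ f z and dw f+ z+, are the double crossovers. Comparing them with the parentals, only the f allele has switched, so f is the middle locus and the order is dw – f – z.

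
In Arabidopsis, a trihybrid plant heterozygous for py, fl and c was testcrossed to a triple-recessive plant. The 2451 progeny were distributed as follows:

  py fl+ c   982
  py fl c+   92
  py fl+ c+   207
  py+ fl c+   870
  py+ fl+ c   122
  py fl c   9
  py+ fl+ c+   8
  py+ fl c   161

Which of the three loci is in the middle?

The two most frequent reciprocal classes, py fl+ c and py+ fl c+, are the parental types, so the F1 was py fl+ c / py+ fl c+.
The two rarest classes, py fl c and py+ fl+ c+, are the double crossovers. Comparing them with the parentals, only the fl allele has switched, so fl is the middle locus and the order is c – fl – py.

fl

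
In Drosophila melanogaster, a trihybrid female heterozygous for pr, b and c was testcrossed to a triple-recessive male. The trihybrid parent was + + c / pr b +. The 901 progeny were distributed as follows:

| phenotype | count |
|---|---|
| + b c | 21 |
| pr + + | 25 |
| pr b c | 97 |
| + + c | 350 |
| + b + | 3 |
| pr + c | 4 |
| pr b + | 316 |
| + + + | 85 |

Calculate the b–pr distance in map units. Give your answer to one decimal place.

5.9 map units

The two rarest classes, pr + c and + b +, are the double crossovers. Comparing them with the parentals, only the pr allele has switched, so pr is the middle locus and the order is c – pr – b.
Crossovers in the pr–b interval produce the single-crossover classes + b c and pr + + (21 + 25 = 46) plus the double crossovers (7).
RF(pr–b) = (46 + 7) / 901 = 53/901 = 0.0588 → 5.9 map units.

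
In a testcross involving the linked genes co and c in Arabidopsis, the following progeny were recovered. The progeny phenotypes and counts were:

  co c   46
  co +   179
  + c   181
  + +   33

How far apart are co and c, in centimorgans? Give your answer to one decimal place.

The two most frequent classes, + c (181) and co + (179), are the parental types, so the F1 was + c / co +.
The recombinant classes are + + and co c: 33 + 46 = 79.
Recombination frequency = 79/439 = 0.1800 ≈ 18.0%, i.e. 18.0 centimorgans.

18.0 centimorgans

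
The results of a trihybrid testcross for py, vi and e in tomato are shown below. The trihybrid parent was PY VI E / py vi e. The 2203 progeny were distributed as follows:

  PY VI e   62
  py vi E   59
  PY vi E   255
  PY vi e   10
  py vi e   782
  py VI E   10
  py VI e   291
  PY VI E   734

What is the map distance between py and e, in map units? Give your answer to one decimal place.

The two rarest classes, py VI E and PY vi e, are the double crossovers. Comparing them with the parentals, only the py allele has switched, so py is the middle locus and the order is vi – py – e.
Crossovers in the py–e interval produce the single-crossover classes PY VI e and py vi E (62 + 59 = 121) plus the double crossovers (20).
RF(py–e) = (121 + 20) / 2203 = 141/2203 = 0.0640 → 6.4 map units.

6.4 map units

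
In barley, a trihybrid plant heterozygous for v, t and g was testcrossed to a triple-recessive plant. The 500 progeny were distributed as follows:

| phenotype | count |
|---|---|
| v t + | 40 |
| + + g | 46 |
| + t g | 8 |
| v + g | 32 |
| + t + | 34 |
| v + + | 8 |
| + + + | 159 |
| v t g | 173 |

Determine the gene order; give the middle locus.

v

The two most frequent reciprocal classes, v t g and + + +, are the parental types, so the F1 was v t g / + + +.
The two rarest classes, + t g and v + +, are the double crossovers. Comparing them with the parentals, only the v allele has switched, so v is the middle locus and the order is t – v – g.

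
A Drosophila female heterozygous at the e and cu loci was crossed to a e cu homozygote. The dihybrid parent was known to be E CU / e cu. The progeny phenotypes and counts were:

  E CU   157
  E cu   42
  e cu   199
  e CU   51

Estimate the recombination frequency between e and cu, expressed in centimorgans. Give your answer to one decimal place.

20.7 centimorgans

The recombinant classes are E cu and e CU: 42 + 51 = 93.
Recombination frequency = 93/449 = 0.2071 ≈ 20.7%, i.e. 20.7 centimorgans.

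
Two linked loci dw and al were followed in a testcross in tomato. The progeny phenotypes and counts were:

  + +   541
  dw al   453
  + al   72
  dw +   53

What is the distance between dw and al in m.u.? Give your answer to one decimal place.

11.2 m.u.

The two most frequent classes, + + (541) and dw al (453), are the parental types, so the F1 was + + / dw al.
The recombinant classes are + al and dw +: 72 + 53 = 125.
Recombination frequency = 125/1119 = 0.1117 ≈ 11.2%, i.e. 11.2 m.u.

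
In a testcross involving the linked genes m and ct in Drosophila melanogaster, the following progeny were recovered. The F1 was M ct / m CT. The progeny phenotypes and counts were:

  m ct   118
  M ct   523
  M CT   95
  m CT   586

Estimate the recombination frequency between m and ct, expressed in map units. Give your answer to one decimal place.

16.1 map units

The recombinant classes are M CT and m ct: 95 + 118 = 213.
Recombination frequency = 213/1322 = 0.1611 ≈ 16.1%, i.e. 16.1 map units.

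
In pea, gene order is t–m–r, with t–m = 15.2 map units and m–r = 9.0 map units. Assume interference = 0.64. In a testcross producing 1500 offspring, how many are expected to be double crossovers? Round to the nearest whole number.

7

Map distances give recombination frequencies of 0.152 and 0.090 for the two intervals.
With interference 0.64 (so coincidence = 0.36), expected double-crossover frequency = 0.152 × 0.090 × 0.36 = 0.00492.
Expected number = 0.00492 × 1500 = 7.39 ≈ 7.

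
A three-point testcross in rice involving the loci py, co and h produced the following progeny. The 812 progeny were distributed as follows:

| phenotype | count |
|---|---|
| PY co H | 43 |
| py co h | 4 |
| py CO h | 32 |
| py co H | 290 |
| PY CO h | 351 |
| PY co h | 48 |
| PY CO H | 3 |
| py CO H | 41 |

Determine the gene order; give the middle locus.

h

The two most frequent reciprocal classes, PY CO h and py co H, are the parental types, so the F1 was PY CO h / py co H.
The two rarest classes, PY CO H and py co h, are the double crossovers. Comparing them with the parentals, only the h allele has switched, so h is the middle locus and the order is py – h – co.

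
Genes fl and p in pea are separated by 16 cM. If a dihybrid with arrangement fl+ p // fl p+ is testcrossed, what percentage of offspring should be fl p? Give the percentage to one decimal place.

8.0%

A map distance of 16 cM corresponds to a recombination frequency of 0.160.
The F1 is fl+ p / fl p+, so fl p is a recombinant gamete class with expected frequency r/2 = 0.160/2 = 0.0800.
That is 0.0800 = 8.0% of the progeny.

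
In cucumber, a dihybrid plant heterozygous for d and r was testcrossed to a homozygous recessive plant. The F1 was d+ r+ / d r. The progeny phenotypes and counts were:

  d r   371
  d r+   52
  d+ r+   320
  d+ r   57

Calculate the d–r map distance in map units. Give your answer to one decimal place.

The recombinant classes are d+ r and d r+: 57 + 52 = 109.
Recombination frequency = 109/800 = 0.1363 ≈ 13.6%, i.e. 13.6 map units.

13.6 map units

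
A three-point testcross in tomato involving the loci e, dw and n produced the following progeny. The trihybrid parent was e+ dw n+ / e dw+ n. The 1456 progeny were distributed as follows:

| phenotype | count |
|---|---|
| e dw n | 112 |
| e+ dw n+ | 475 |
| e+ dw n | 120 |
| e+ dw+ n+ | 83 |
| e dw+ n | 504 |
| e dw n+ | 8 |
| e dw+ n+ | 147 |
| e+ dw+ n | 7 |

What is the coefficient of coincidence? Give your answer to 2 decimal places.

0.37

The two rarest classes, e dw n+ and e+ dw+ n, are the double crossovers. Comparing them with the parentals, only the e allele has switched, so e is the middle locus and the order is dw – e – n.
dw–e: (195 + 15)/1456 = 0.1442; e–n: (267 + 15)/1456 = 0.1937.
Expected DCO frequency = 0.1442 × 0.1937 ≈ 0.02793; observed = 15/1456 ≈ 0.01030.
Coefficient of coincidence = 0.01030/0.02793 ≈ 0.37.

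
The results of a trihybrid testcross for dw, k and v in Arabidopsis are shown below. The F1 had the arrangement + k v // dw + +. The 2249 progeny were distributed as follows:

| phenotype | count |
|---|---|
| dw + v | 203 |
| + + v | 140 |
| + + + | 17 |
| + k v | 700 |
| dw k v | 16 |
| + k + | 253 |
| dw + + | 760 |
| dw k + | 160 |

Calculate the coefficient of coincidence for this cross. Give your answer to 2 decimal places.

0.46

The two rarest classes, dw k v and + + +, are the double crossovers. Comparing them with the parentals, only the dw allele has switched, so dw is the middle locus and the order is v – dw – k.
v–dw: (456 + 33)/2249 = 0.2174; dw–k: (300 + 33)/2249 = 0.1481.
Expected DCO frequency = 0.2174 × 0.1481 ≈ 0.03220; observed = 33/2249 ≈ 0.01467.
Coefficient of coincidence = 0.01467/0.03220 ≈ 0.46.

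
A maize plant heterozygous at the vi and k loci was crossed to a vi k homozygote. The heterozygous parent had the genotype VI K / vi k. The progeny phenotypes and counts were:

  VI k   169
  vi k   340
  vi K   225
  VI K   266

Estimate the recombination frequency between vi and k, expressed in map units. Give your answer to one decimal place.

39.4 map units

The recombinant classes are VI k and vi K: 169 + 225 = 394.
Recombination frequency = 394/1000 = 0.3940 ≈ 39.4%, i.e. 39.4 map units.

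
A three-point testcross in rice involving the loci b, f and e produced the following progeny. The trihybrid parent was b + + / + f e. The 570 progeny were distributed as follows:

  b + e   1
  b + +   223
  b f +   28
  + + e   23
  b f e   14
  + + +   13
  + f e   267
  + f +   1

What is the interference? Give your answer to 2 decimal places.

The two rarest classes, b + e and + f +, are the double crossovers. Comparing them with the parentals, only the e allele has switched, so e is the middle locus and the order is b – e – f.
b–e: (27 + 2)/570 = 0.0509; e–f: (51 + 2)/570 = 0.0930.
Expected DCO frequency = 0.0509 × 0.0930 ≈ 0.00473; observed = 2/570 ≈ 0.00351.
Coefficient of coincidence = 0.00351/0.00473 ≈ 0.74; interference = 1 − 0.74 = 0.26.

0.26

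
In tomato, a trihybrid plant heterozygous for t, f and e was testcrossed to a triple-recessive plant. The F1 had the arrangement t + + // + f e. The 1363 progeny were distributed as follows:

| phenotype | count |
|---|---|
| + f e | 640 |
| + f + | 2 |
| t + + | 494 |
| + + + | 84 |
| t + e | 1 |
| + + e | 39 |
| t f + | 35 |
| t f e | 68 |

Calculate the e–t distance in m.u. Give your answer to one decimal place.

11.4 m.u.

The two rarest classes, t + e and + f +, are the double crossovers. Comparing them with the parentals, only the e allele has switched, so e is the middle locus and the order is f – e – t.
Crossovers in the e–t interval produce the single-crossover classes + + + and t f e (84 + 68 = 152) plus the double crossovers (3).
RF(e–t) = (152 + 3) / 1363 = 155/1363 = 0.1137 → 11.4 m.u.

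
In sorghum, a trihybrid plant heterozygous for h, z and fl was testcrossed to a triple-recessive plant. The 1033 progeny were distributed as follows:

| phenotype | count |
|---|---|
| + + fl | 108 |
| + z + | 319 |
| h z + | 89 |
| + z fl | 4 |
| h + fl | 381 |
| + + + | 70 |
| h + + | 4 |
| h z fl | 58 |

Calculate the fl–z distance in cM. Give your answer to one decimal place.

13.2 cM

The two most frequent reciprocal classes, h + fl and + z +, are the parental types, so the F1 was h + fl / + z +.
The two rarest classes, h + + and + z fl, are the double crossovers. Comparing them with the parentals, only the fl allele has switched, so fl is the middle locus and the order is z – fl – h.
Crossovers in the z–fl interval produce the single-crossover classes h z fl and + + + (58 + 70 = 128) plus the double crossovers (8).
RF(z–fl) = (128 + 8) / 1033 = 136/1033 = 0.1317 → 13.2 cM.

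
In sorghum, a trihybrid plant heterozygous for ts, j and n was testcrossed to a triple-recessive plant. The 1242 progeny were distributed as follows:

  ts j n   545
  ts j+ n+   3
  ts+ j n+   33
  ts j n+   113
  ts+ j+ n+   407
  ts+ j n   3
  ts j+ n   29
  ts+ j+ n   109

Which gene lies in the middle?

ts

The two most frequent reciprocal classes, ts+ j+ n+ and ts j n, are the parental types, so the F1 was ts+ j+ n+ / ts j n.
The two rarest classes, ts j+ n+ and ts+ j n, are the double crossovers. Comparing them with the parentals, only the ts allele has switched, so ts is the middle locus and the order is n – ts – j.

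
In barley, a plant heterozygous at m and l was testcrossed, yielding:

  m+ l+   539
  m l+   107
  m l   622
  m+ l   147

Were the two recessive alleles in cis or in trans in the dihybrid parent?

cis

The two most frequent classes are m+ l+ (539) and m l (622); these are the parental (non-recombinant) types.
So the F1 carried m+ l+ on one chromosome and m l on the other — the recessive alleles are on the same chromosome (cis / coupling).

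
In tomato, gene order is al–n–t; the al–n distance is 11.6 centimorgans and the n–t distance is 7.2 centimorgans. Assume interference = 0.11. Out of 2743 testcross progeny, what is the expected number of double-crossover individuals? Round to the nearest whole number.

20

Map distances give recombination frequencies of 0.116 and 0.072 for the two intervals.
With interference 0.11 (so coincidence = 0.89), expected double-crossover frequency = 0.116 × 0.072 × 0.89 = 0.00743.
Expected number = 0.00743 × 2743 = 20.39 ≈ 20.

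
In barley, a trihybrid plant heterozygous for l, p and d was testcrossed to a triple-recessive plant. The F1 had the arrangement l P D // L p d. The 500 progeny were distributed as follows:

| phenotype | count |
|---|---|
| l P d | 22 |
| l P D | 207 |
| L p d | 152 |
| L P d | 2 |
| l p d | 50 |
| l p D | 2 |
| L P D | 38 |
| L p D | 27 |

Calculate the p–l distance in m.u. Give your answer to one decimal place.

The two rarest classes, l p D and L P d, are the double crossovers. Comparing them with the parentals, only the p allele has switched, so p is the middle locus and the order is d – p – l.
Crossovers in the p–l interval produce the single-crossover classes L P D and l p d (38 + 50 = 88) plus the double crossovers (4).
RF(p–l) = (88 + 4) / 500 = 92/500 = 0.1840 → 18.4 m.u.

18.4 m.u.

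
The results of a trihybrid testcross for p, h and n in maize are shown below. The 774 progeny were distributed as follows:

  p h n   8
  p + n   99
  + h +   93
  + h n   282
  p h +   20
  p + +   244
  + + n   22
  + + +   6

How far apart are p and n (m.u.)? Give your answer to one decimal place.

The two most frequent reciprocal classes, p + + and + h n, are the parental types, so the F1 was p + + / + h n.
The two rarest classes, + + + and p h n, are the double crossovers. Comparing them with the parentals, only the p allele has switched, so p is the middle locus and the order is n – p – h.
Crossovers in the n–p interval produce the single-crossover classes p + n and + h + (99 + 93 = 192) plus the double crossovers (14).
RF(n–p) = (192 + 14) / 774 = 206/774 = 0.2661 → 26.6 m.u.

26.6 m.u.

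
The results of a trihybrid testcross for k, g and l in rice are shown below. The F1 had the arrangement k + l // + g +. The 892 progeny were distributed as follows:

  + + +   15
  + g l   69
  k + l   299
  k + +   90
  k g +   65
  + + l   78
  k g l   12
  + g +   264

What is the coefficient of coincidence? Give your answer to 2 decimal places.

The two rarest classes, k g l and + + +, are the double crossovers. Comparing them with the parentals, only the g allele has switched, so g is the middle locus and the order is l – g – k.
l–g: (159 + 27)/892 = 0.2085; g–k: (143 + 27)/892 = 0.1906.
Expected DCO frequency = 0.2085 × 0.1906 ≈ 0.03974; observed = 27/892 ≈ 0.03027.
Coefficient of coincidence = 0.03027/0.03974 ≈ 0.76.

0.76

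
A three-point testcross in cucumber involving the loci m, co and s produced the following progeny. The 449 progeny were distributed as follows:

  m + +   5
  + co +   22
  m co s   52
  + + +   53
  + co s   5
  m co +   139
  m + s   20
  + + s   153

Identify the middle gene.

co

The two most frequent reciprocal classes, m co + and + + s, are the parental types, so the F1 was m co + / + + s.
The two rarest classes, m + + and + co s, are the double crossovers. Comparing them with the parentals, only the co allele has switched, so co is the middle locus and the order is m – co – s.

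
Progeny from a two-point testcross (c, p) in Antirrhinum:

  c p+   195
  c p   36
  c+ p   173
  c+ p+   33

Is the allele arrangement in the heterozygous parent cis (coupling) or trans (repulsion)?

trans

The two most frequent classes are c+ p (173) and c p+ (195); these are the parental (non-recombinant) types.
So the F1 carried c+ p on one chromosome and c p+ on the other — the recessive alleles are on opposite chromosomes (trans / repulsion).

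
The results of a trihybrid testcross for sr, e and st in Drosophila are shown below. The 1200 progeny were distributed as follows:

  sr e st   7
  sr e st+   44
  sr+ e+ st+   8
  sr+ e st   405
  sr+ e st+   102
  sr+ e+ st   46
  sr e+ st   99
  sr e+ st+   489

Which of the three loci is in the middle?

sr

The two most frequent reciprocal classes, sr e+ st+ and sr+ e st, are the parental types, so the F1 was sr e+ st+ / sr+ e st.
The two rarest classes, sr+ e+ st+ and sr e st, are the double crossovers. Comparing them with the parentals, only the sr allele has switched, so sr is the middle locus and the order is st – sr – e.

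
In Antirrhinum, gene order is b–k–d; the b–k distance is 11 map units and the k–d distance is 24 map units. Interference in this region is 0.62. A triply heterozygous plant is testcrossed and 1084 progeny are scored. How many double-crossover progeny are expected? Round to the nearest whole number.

Map distances give recombination frequencies of 0.110 and 0.240 for the two intervals.
With interference 0.62 (so coincidence = 0.38), expected double-crossover frequency = 0.110 × 0.240 × 0.38 = 0.01003.
Expected number = 0.01003 × 1084 = 10.87 ≈ 11.

11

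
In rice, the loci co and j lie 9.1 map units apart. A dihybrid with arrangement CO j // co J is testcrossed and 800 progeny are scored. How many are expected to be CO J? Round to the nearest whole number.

36

A map distance of 9.1 map units corresponds to a recombination frequency of 0.091.
The F1 is CO j / co J, so CO J is a recombinant gamete class with expected frequency r/2 = 0.091/2 = 0.0455.
Expected number = 0.0455 × 800 = 36.40 ≈ 36.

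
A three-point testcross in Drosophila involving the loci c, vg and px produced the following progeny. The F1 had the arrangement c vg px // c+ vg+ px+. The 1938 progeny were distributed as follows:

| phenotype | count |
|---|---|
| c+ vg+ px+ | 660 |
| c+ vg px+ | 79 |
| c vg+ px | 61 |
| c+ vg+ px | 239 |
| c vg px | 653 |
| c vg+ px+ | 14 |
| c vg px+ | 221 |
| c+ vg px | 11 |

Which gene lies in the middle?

The two rarest classes, c+ vg px and c vg+ px+, are the double crossovers. Comparing them with the parentals, only the c allele has switched, so c is the middle locus and the order is vg – c – px.

c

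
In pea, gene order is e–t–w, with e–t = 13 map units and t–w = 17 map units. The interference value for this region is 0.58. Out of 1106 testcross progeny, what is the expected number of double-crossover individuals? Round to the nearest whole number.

10

Map distances give recombination frequencies of 0.130 and 0.170 for the two intervals.
With interference 0.58 (so coincidence = 0.42), expected double-crossover frequency = 0.130 × 0.170 × 0.42 = 0.00928.
Expected number = 0.00928 × 1106 = 10.27 ≈ 10.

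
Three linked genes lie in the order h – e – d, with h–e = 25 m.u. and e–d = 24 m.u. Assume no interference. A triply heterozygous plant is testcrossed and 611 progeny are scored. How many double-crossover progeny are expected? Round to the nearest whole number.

Map distances give recombination frequencies of 0.250 and 0.240 for the two intervals.
With no interference, expected double-crossover frequency = 0.250 × 0.240 = 0.06000.
Expected number = 0.06000 × 611 = 36.66 ≈ 37.

37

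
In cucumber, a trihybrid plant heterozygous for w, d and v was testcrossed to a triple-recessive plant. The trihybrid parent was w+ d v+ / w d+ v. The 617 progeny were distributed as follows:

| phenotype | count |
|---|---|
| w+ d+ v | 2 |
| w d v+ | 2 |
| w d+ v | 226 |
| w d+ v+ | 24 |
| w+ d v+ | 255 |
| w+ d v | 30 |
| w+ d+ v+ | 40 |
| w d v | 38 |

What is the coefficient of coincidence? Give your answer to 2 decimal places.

0.52

The two rarest classes, w d v+ and w+ d+ v, are the double crossovers. Comparing them with the parentals, only the w allele has switched, so w is the middle locus and the order is v – w – d.
v–w: (54 + 4)/617 = 0.0940; w–d: (78 + 4)/617 = 0.1329.
Expected DCO frequency = 0.0940 × 0.1329 ≈ 0.01249; observed = 4/617 ≈ 0.00648.
Coefficient of coincidence = 0.00648/0.01249 ≈ 0.52.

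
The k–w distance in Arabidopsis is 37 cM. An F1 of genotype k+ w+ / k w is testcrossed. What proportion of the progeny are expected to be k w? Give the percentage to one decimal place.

A map distance of 37 cM corresponds to a recombination frequency of 0.370.
The F1 is k+ w+ / k w, so k w is a parental gamete class with expected frequency (1 − r)/2 = 0.630/2 = 0.3150.
That is 0.3150 = 31.5% of the progeny.

31.5%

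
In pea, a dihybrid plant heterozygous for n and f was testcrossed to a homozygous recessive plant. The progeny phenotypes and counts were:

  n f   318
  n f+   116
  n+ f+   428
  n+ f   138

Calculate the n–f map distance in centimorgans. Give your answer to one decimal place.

25.4 centimorgans

The two most frequent classes, n+ f+ (428) and n f (318), are the parental types, so the F1 was n+ f+ / n f.
The recombinant classes are n+ f and n f+: 138 + 116 = 254.
Recombination frequency = 254/1000 = 0.2540 ≈ 25.4%, i.e. 25.4 centimorgans.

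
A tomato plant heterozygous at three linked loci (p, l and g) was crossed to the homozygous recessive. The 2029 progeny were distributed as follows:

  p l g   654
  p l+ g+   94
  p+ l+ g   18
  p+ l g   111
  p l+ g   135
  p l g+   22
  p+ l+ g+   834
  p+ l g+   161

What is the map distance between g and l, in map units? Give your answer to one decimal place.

16.6 map units

The two most frequent reciprocal classes, p l g and p+ l+ g+, are the parental types, so the F1 was p l g / p+ l+ g+.
The two rarest classes, p l g+ and p+ l+ g, are the double crossovers. Comparing them with the parentals, only the g allele has switched, so g is the middle locus and the order is p – g – l.
Crossovers in the g–l interval produce the single-crossover classes p l+ g and p+ l g+ (135 + 161 = 296) plus the double crossovers (40).
RF(g–l) = (296 + 40) / 2029 = 336/2029 = 0.1656 → 16.6 map units.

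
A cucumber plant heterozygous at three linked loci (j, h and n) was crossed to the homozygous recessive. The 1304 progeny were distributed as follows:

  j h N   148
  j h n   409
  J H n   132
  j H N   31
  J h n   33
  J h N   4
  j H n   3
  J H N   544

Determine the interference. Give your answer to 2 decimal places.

The two most frequent reciprocal classes, J H N and j h n, are the parental types, so the F1 was J H N / j h n.
The two rarest classes, J h N and j H n, are the double crossovers. Comparing them with the parentals, only the h allele has switched, so h is the middle locus and the order is n – h – j.
n–h: (280 + 7)/1304 = 0.2201; h–j: (64 + 7)/1304 = 0.0544.
Expected DCO frequency = 0.2201 × 0.0544 ≈ 0.01197; observed = 7/1304 ≈ 0.00537.
Coefficient of coincidence = 0.00537/0.01197 ≈ 0.45; interference = 1 − 0.45 = 0.55.

0.55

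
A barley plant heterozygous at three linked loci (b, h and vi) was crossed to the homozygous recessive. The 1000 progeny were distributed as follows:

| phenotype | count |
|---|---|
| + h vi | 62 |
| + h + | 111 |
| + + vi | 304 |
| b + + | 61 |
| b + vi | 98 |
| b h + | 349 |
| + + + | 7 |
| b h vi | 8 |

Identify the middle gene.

The two most frequent reciprocal classes, + + vi and b h +, are the parental types, so the F1 was + + vi / b h +.
The two rarest classes, + + + and b h vi, are the double crossovers. Comparing them with the parentals, only the vi allele has switched, so vi is the middle locus and the order is b – vi – h.

vi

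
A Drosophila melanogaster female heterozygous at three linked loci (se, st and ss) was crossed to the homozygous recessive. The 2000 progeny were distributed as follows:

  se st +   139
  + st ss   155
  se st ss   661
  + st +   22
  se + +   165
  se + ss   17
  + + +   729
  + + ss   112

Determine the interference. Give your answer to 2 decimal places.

The two most frequent reciprocal classes, se st ss and + + +, are the parental types, so the F1 was se st ss / + + +.
The two rarest classes, se + ss and + st +, are the double crossovers. Comparing them with the parentals, only the st allele has switched, so st is the middle locus and the order is ss – st – se.
ss–st: (251 + 39)/2000 = 0.1450; st–se: (320 + 39)/2000 = 0.1795.
Expected DCO frequency = 0.1450 × 0.1795 ≈ 0.02603; observed = 39/2000 ≈ 0.01950.
Coefficient of coincidence = 0.01950/0.02603 ≈ 0.75; interference = 1 − 0.75 = 0.25.

0.25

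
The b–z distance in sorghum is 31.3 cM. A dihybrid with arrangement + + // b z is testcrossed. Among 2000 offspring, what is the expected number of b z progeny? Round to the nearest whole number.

687

A map distance of 31.3 cM corresponds to a recombination frequency of 0.313.
The F1 is + + / b z, so b z is a parental gamete class with expected frequency (1 − r)/2 = 0.687/2 = 0.3435.
Expected number = 0.3435 × 2000 = 687.00 ≈ 687.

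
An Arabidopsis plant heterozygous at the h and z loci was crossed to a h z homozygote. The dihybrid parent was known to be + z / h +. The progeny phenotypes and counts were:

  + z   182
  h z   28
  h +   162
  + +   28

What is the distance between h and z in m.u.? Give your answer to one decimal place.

The recombinant classes are + + and h z: 28 + 28 = 56.
Recombination frequency = 56/400 = 0.1400 ≈ 14.0%, i.e. 14.0 m.u.

14.0 m.u.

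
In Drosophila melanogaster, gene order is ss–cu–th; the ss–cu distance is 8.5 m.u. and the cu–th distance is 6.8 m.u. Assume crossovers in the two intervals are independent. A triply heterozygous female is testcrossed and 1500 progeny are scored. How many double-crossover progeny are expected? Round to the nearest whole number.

Map distances give recombination frequencies of 0.085 and 0.068 for the two intervals.
With no interference, expected double-crossover frequency = 0.085 × 0.068 = 0.00578.
Expected number = 0.00578 × 1500 = 8.67 ≈ 9.

9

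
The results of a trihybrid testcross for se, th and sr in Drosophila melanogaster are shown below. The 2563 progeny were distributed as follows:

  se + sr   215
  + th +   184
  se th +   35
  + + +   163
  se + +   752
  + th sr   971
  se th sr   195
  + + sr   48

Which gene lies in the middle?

The two most frequent reciprocal classes, se + + and + th sr, are the parental types, so the F1 was se + + / + th sr.
The two rarest classes, se th + and + + sr, are the double crossovers. Comparing them with the parentals, only the th allele has switched, so th is the middle locus and the order is se – th – sr.

th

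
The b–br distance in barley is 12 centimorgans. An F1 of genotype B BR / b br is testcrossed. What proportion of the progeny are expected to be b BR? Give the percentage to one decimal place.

A map distance of 12 centimorgans corresponds to a recombination frequency of 0.120.
The F1 is B BR / b br, so b BR is a recombinant gamete class with expected frequency r/2 = 0.120/2 = 0.0600.
That is 0.0600 = 6.0% of the progeny.

6.0%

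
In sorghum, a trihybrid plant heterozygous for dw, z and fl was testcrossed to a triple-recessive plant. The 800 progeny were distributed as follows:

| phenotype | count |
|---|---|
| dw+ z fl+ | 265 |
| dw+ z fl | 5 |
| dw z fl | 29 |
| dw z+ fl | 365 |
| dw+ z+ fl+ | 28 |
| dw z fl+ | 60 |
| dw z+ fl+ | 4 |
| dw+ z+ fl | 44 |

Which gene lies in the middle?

fl

The two most frequent reciprocal classes, dw+ z fl+ and dw z+ fl, are the parental types, so the F1 was dw+ z fl+ / dw z+ fl.
The two rarest classes, dw+ z fl and dw z+ fl+, are the double crossovers. Comparing them with the parentals, only the fl allele has switched, so fl is the middle locus and the order is dw – fl – z.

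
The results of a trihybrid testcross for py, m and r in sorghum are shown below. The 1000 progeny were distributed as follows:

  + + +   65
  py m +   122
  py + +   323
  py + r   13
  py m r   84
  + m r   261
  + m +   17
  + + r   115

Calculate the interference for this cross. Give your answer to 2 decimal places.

The two most frequent reciprocal classes, py + + and + m r, are the parental types, so the F1 was py + + / + m r.
The two rarest classes, py + r and + m +, are the double crossovers. Comparing them with the parentals, only the r allele has switched, so r is the middle locus and the order is py – r – m.
py–r: (149 + 30)/1000 = 0.1790; r–m: (237 + 30)/1000 = 0.2670.
Expected DCO frequency = 0.1790 × 0.2670 ≈ 0.04779; observed = 30/1000 ≈ 0.03000.
Coefficient of coincidence = 0.03000/0.04779 ≈ 0.63; interference = 1 − 0.63 = 0.37.

0.37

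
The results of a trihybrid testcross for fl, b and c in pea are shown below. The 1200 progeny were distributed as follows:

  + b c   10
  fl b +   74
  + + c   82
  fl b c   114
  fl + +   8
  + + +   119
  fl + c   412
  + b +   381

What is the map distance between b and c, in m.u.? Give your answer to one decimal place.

20.9 m.u.

The two most frequent reciprocal classes, fl + c and + b +, are the parental types, so the F1 was fl + c / + b +.
The two rarest classes, fl + + and + b c, are the double crossovers. Comparing them with the parentals, only the c allele has switched, so c is the middle locus and the order is b – c – fl.
Crossovers in the b–c interval produce the single-crossover classes fl b c and + + + (114 + 119 = 233) plus the double crossovers (18).
RF(b–c) = (233 + 18) / 1200 = 251/1200 = 0.2092 → 20.9 m.u.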